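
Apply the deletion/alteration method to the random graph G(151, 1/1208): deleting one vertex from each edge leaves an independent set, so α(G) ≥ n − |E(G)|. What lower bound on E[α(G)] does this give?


E[|E(G)|] = C(151, 2)·p = 11325 · (1/1208) = 75/8.
E[α(G)] ≥ n − E[|E(G)|] = 151 − 75/8 = 1133/8.
Numerically: ≈ 141.625000.
(This is only a lower bound; the true E[α(G)] may be larger.)

E[α(G)] ≥ 1133/8 ≈ 141.625000.


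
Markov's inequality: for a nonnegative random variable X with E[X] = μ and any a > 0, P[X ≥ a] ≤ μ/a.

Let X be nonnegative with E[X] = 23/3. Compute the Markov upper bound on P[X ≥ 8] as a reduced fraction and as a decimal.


μ = E[X] = 23/3, a = 8.
Markov: P[X ≥ 8] ≤ μ/a = (23/3)/8 = 23/24.
Numerically: ≈ 0.9583.
(Since a = 8 > μ = 7.6667, the bound 23/24 is < 1 and informative.)

P[X ≥ 8] ≤ 23/24 ≈ 0.9583.


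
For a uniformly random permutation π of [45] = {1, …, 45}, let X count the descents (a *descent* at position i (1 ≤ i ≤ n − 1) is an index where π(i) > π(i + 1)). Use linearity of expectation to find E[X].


Write X = Σ X_I over i = 1, …, 44, with X_I the indicator of one descent.
There are 44 indicators.
For each fixed i, the pair (π(i), π(i+1)) is a uniformly random ordered pair of distinct values from {1, …, 45}; by symmetry P[π(i) > π(i+1)] = 1/2.
By linearity: E[X] = 44 · (1/2) = (45 − 1) · (1/2) = 22 ≈ 22.000.

E[X] = 22 = 22.000.


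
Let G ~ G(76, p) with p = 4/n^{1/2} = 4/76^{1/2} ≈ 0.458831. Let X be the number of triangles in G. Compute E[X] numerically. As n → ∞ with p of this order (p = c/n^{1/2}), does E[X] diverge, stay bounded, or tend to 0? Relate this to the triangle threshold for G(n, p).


Number of potential triangles: C(76, 3) = 70300.
Each occurs with probability p³ ≈ (0.458831)³ ≈ 9.65960985e-02.
By linearity: E[X] = C(76, 3)·p³ ≈ 70300 · 9.65960985e-02 ≈ 6790.705723.
Since α = 1/2 < 1, p = c/n^{1/2} ≫ 1/n is above the triangle threshold p ~ 1/n. Asymptotically E[X] ~ (c³/6)·n^{3(1−α)} = (4³/6)·n^{1.5} → ∞; triangles are abundant w.h.p.

E[X] ≈ 6790.705723; in regime p = Θ(1/n^{1/2}) E[X] diverges (above the triangle threshold p ~ 1/n).


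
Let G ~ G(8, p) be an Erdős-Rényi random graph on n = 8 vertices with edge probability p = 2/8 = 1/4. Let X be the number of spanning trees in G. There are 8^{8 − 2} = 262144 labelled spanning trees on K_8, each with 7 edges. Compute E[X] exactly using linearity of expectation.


K_8 has 8^{8 − 2} = 262144 labelled spanning trees.
For each such spanning tree H, let X_H = 1 if all 7 edges of H are present in G. Then P[X_H = 1] = p^{7} = (1/4)^{7} = 1/16384.
By linearity of expectation: E[X] = Σ_H E[X_H] = 262144 · p^{7} = 262144 · 1/16384 = 16.
Numerically: E[X] ≈ 16.

E[X] = 262144 · (1/4)^{7} = 16 ≈ 16.


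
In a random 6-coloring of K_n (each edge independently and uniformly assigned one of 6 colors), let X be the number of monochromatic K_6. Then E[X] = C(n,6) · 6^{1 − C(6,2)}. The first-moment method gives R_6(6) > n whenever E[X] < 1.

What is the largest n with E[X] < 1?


We need C(n, 6) · 6^{1 − 15} < 1, i.e. C(n, 6) < 6^{15 − 1} = 78364164096.
Check values of n near the boundary:
  n = 197: C(197, 6) = 75176946208; 75176946208 < 78364164096? YES
  n = 198: C(198, 6) = 77526225777; 77526225777 < 78364164096? YES
  n = 199: C(199, 6) = 79936367511; 79936367511 < 78364164096? NO
  n = 200: C(200, 6) = 82408626300; 82408626300 < 78364164096? NO
  n = 201: C(201, 6) = 84944276340; 84944276340 < 78364164096? NO
The largest n with C(n, 6) < 78364164096 is n = 198 (where E[X] = 25842075259/26121388032 ≈ 0.98931). Hence R_6(6) > 198, i.e. R_6(6) ≥ 199.

Largest n = 198; hence R_6(6) > 198.


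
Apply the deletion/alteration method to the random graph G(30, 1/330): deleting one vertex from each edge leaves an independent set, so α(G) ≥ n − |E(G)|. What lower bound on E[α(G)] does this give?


E[|E(G)|] = C(30, 2)·p = 435 · (1/330) = 29/22.
E[α(G)] ≥ n − E[|E(G)|] = 30 − 29/22 = 631/22.
Numerically: ≈ 28.682.
(This is only a lower bound; the true E[α(G)] may be larger.)

E[α(G)] ≥ 631/22 ≈ 28.682.


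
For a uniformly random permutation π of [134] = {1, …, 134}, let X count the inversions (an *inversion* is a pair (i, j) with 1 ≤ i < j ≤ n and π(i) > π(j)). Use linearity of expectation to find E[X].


Write X = Σ X_I over the C(134, 2) = 8911 pairs i < j, with X_I the indicator of one inversion.
There are 8911 indicators.
For each fixed pair i < j, the values π(i) and π(j) are two distinct elements of {1, …, 134} in uniformly random order; by symmetry P[π(i) > π(j)] = 1/2.
By linearity: E[X] = 8911 · (1/2) = C(134, 2) · (1/2) = 8911/2 = 8911/2 ≈ 4455.50000.

E[X] = 8911/2 = 4455.50000.


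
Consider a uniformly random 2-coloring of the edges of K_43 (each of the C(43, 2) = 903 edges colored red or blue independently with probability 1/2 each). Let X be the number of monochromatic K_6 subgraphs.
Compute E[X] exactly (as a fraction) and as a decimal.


Let X = Σ_S X_S over the C(43, 6) = 6096454 subsets S of size 6, where X_S = 1 if the K_6 on S is monochromatic.
For a fixed S, the K_6 on S has C(6, 2) = 15 edges. P[all 15 edges red] = (1/2)^15, and likewise for blue, so P[monochromatic] = 2·(1/2)^15 = 2^{1 − 15} = 1/16384.
By linearity of expectation: E[X] = C(43, 6) · 2^{1 − 15} = 6096454 · 1/16384 = 3048227/8192.
Numerically: E[X] ≈ 372.09802.

E[X] = C(43,6)·2^(1−C(6,2)) = 3048227/8192 ≈ 372.09802.


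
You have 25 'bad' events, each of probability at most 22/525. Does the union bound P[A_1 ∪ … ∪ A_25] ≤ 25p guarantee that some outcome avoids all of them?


Union bound: P[∪_{i=1}^{25} A_i] ≤ Σ_i P[A_i] ≤ 25·p = 25·(22/525) = 22/21.
Numerically: 22/21 ≈ 1.047619.
Is 22/21 < 1? NO.
Since the bound 22/21 is ≥ 1, the union bound is uninformative here; it does NOT by itself certify existence.

25·p = 22/21 ≈ 1.047619; existence NOT certified by the union bound.


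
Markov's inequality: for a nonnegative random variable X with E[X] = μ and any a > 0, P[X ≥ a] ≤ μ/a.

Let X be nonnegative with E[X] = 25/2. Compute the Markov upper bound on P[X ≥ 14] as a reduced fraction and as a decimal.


μ = E[X] = 25/2, a = 14.
Markov: P[X ≥ 14] ≤ μ/a = (25/2)/14 = 25/28.
Numerically: ≈ 0.8929.
(Since a = 14 > μ = 12.5000, the bound 25/28 is < 1 and informative.)

P[X ≥ 14] ≤ 25/28 ≈ 0.8929.


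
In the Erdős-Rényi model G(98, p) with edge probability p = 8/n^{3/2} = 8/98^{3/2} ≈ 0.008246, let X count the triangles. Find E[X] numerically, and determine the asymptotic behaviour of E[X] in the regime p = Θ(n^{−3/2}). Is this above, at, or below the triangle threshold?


Number of potential triangles: C(98, 3) = 152096.
Each occurs with probability p³ ≈ (0.008246)³ ≈ 5.607285e-07.
By linearity: E[X] = C(98, 3)·p³ ≈ 152096 · 5.607285e-07 ≈ 0.0853.
Since α = 3/2 > 1, p = c/n^{3/2} = o(1/n) is below the triangle threshold p ~ 1/n. Asymptotically E[X] ~ (c³/6)·n^{3(1−α)} = (8³/6)·n^{-1.5} → 0, so by Markov's inequality G has no triangles w.h.p.

E[X] ≈ 0.0853; in regime p = Θ(1/n^{3/2}) E[X] tends to 0 (below the triangle threshold p ~ 1/n).


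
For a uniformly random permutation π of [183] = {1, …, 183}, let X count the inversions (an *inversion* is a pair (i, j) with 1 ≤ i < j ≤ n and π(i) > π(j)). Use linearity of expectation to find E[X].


Write X = Σ X_I over the C(183, 2) = 16653 pairs i < j, with X_I the indicator of one inversion.
There are 16653 indicators.
For each fixed pair i < j, the values π(i) and π(j) are two distinct elements of {1, …, 183} in uniformly random order; by symmetry P[π(i) > π(j)] = 1/2.
By linearity: E[X] = 16653 · (1/2) = C(183, 2) · (1/2) = 16653/2 = 16653/2 ≈ 8326.5000.

E[X] = 16653/2 = 8326.5000.


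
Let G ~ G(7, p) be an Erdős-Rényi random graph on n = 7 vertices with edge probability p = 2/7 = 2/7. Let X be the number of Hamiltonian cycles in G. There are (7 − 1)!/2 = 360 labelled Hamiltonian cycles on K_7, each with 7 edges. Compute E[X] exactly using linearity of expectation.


K_7 has (7 − 1)!/2 = 360 labelled Hamiltonian cycles.
For each such Hamiltonian cycle H, let X_H = 1 if all 7 edges of H are present in G. Then P[X_H = 1] = p^{7} = (2/7)^{7} = 128/823543.
By linearity of expectation: E[X] = Σ_H E[X_H] = 360 · p^{7} = 360 · 128/823543 = 46080/823543.
Numerically: E[X] ≈ 0.055953.

E[X] = 360 · (2/7)^{7} = 46080/823543 ≈ 0.055953.


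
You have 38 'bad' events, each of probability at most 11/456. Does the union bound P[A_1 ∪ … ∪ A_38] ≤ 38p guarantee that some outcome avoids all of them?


Union bound: P[∪_{i=1}^{38} A_i] ≤ Σ_i P[A_i] ≤ 38·p = 38·(11/456) = 11/12.
Numerically: 11/12 ≈ 0.917.
Is 11/12 < 1? YES.
Since P[∪ A_i] ≤ 11/12 < 1, the complement has P[∩ A_i^c] ≥ 1 − 11/12 = 1/12 > 0, so some outcome avoids every A_i.

38·p = 11/12 ≈ 0.917; existence CERTIFIED by the union bound.


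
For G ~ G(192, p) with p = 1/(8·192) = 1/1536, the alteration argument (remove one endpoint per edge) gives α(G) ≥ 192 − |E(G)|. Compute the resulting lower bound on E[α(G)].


E[|E(G)|] = C(192, 2)·p = 18336 · (1/1536) = 191/16.
E[α(G)] ≥ n − E[|E(G)|] = 192 − 191/16 = 2881/16.
Numerically: ≈ 180.062500.
(This is only a lower bound; the true E[α(G)] may be larger.)

E[α(G)] ≥ 2881/16 ≈ 180.062500.


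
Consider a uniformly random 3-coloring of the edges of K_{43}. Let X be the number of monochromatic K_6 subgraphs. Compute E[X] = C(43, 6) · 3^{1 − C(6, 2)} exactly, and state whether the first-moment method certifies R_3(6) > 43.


E[X] = C(43, 6) · 3^{1 − 15} = 6096454 · 3^{−14} = 6096454/4782969.
As a reduced fraction: E[X] = 6096454/4782969 ≈ 1.2746171.
Is E[X] < 1? NO.
Since E[X] ≥ 1, the first-moment bound is inconclusive at n = 43; it does NOT by itself certify R_3(6) > 43.

E[X] = 6096454/4782969 ≈ 1.2746171; E[X] ≥ 1; first-moment method inconclusive here.


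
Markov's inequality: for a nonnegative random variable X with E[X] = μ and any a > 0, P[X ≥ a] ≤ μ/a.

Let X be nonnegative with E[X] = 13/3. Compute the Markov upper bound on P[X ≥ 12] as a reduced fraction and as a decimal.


μ = E[X] = 13/3, a = 12.
Markov: P[X ≥ 12] ≤ μ/a = (13/3)/12 = 13/36.
Numerically: ≈ 0.36111.
(Since a = 12 > μ = 4.33333, the bound 13/36 is < 1 and informative.)

P[X ≥ 12] ≤ 13/36 ≈ 0.36111.


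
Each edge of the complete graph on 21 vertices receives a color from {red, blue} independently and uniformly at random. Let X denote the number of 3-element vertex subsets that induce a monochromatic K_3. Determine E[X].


Let X = Σ_S X_S over the C(21, 3) = 1330 subsets S of size 3, where X_S = 1 if the K_3 on S is monochromatic.
For a fixed S, the K_3 on S has C(3, 2) = 3 edges. P[all 3 edges red] = (1/2)^3, and likewise for blue, so P[monochromatic] = 2·(1/2)^3 = 2^{1 − 3} = 1/4.
By linearity: E[X] = C(21, 3) · 2^{1 − 3} = 1330 · 1/4 = 665/2.
Numerically: E[X] ≈ 332.50000.

E[X] = C(21,3)·2^(1−C(3,2)) = 665/2 ≈ 332.50000.


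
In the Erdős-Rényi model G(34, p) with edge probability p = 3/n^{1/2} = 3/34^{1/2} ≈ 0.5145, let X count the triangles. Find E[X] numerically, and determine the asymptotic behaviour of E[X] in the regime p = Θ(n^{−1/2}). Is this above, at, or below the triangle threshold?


Number of potential triangles: C(34, 3) = 5984.
Each occurs with probability p³ ≈ (0.5145)³ ≈ 1.361901e-01.
By linearity: E[X] = C(34, 3)·p³ ≈ 5984 · 1.361901e-01 ≈ 814.9613.
Since α = 1/2 < 1, p = c/n^{1/2} ≫ 1/n is above the triangle threshold p ~ 1/n. Asymptotically E[X] ~ (c³/6)·n^{3(1−α)} = (3³/6)·n^{1.5} → ∞; triangles are abundant w.h.p.

E[X] ≈ 814.9613; in regime p = Θ(1/n^{1/2}) E[X] diverges (above the triangle threshold p ~ 1/n).


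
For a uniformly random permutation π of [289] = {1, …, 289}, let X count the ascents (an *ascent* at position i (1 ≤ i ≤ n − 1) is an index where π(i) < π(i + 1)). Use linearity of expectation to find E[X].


Write X = Σ X_I over i = 1, …, 288, with X_I the indicator of one ascent.
There are 288 indicators.
For each fixed i, the pair (π(i), π(i+1)) is a uniformly random ordered pair of distinct values from {1, …, 289}; by symmetry P[π(i) < π(i+1)] = 1/2.
By linearity: E[X] = 288 · (1/2) = (289 − 1) · (1/2) = 144 ≈ 144.00000.

E[X] = 144 = 144.00000.


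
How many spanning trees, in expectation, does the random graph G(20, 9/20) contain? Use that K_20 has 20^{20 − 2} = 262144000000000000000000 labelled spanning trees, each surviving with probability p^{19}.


K_20 has 20^{20 − 2} = 262144000000000000000000 labelled spanning trees.
For each such spanning tree H, let X_H = 1 if all 19 edges of H are present in G. Then P[X_H = 1] = p^{19} = (9/20)^{19} = 1350851717672992089/5242880000000000000000000.
By linearity of expectation: E[X] = Σ_H E[X_H] = 262144000000000000000000 · p^{19} = 262144000000000000000000 · 1350851717672992089/5242880000000000000000000 = 1350851717672992089/20.
Numerically: E[X] ≈ 6.75e+16.

E[X] = 262144000000000000000000 · (9/20)^{19} = 1350851717672992089/20 ≈ 6.75e+16.


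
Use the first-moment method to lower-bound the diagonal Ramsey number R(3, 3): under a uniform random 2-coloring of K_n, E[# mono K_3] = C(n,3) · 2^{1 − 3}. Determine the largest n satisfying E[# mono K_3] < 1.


We need C(n, 3) · 2^{1 − 3} < 1, i.e. C(n, 3) < 2^{3 − 1} = 4.
Check values of n near the boundary:
  n = 3: C(3, 3) = 1; 1 < 4? YES
  n = 4: C(4, 3) = 4; 4 < 4? NO
  n = 5: C(5, 3) = 10; 10 < 4? NO
The largest n with C(n, 3) < 4 is n = 3 (where E[X] = 1/4 ≈ 0.250000). Hence R(3, 3) > 3, i.e. R(3, 3) ≥ 4.

Largest n = 3; hence R(3, 3) > 3.


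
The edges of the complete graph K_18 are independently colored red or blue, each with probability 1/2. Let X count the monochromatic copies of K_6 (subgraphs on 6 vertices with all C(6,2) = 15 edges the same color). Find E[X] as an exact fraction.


Let X = Σ_S X_S over the C(18, 6) = 18564 subsets S of size 6, where X_S = 1 if the K_6 on S is monochromatic.
For a fixed S, the K_6 on S has C(6, 2) = 15 edges. P[all 15 edges red] = (1/2)^15, and likewise for blue, so P[monochromatic] = 2·(1/2)^15 = 2^{1 − 15} = 1/16384.
Summing: E[X] = C(18, 6) · 2^{1 − 15} = 18564 · 1/16384 = 4641/4096.
Numerically: E[X] ≈ 1.13306.

E[X] = C(18,6)·2^(1−C(6,2)) = 4641/4096 ≈ 1.13306.


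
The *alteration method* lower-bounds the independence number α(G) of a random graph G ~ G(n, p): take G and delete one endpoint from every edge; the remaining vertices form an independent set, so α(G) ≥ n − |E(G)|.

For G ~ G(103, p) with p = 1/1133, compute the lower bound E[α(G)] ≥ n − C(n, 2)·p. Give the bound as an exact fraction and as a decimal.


E[|E(G)|] = C(103, 2)·p = 5253 · (1/1133) = 51/11.
E[α(G)] ≥ n − E[|E(G)|] = 103 − 51/11 = 1082/11.
Numerically: ≈ 98.363636.
(This is only a lower bound; the true E[α(G)] may be larger.)

E[α(G)] ≥ 1082/11 ≈ 98.363636.


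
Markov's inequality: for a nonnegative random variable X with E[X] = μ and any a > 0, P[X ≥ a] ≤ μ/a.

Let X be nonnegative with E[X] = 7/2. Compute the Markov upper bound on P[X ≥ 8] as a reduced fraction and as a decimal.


μ = E[X] = 7/2, a = 8.
Markov: P[X ≥ 8] ≤ μ/a = (7/2)/8 = 7/16.
Numerically: ≈ 0.43750.
(Since a = 8 > μ = 3.50000, the bound 7/16 is < 1 and informative.)

P[X ≥ 8] ≤ 7/16 ≈ 0.43750.


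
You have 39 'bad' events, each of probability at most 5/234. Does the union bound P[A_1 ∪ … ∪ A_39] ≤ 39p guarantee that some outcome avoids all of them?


Union bound: P[∪_{i=1}^{39} A_i] ≤ Σ_i P[A_i] ≤ 39·p = 39·(5/234) = 5/6.
Numerically: 5/6 ≈ 0.8333333.
Is 5/6 < 1? YES.
Since P[∪ A_i] ≤ 5/6 < 1, the complement has P[∩ A_i^c] ≥ 1 − 5/6 = 1/6 > 0, so some outcome avoids every A_i.

39·p = 5/6 ≈ 0.8333333; existence CERTIFIED by the union bound.


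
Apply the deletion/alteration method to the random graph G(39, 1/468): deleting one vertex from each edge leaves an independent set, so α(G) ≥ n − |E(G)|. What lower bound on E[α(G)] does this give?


E[|E(G)|] = C(39, 2)·p = 741 · (1/468) = 19/12.
E[α(G)] ≥ n − E[|E(G)|] = 39 − 19/12 = 449/12.
Numerically: ≈ 37.417.
(This is only a lower bound; the true E[α(G)] may be larger.)

E[α(G)] ≥ 449/12 ≈ 37.417.


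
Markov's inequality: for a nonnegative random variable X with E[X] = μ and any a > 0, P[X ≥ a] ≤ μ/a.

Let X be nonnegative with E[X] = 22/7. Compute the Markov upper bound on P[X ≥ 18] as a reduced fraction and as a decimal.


μ = E[X] = 22/7, a = 18.
Markov: P[X ≥ 18] ≤ μ/a = (22/7)/18 = 11/63.
Numerically: ≈ 0.174603.
(Since a = 18 > μ = 3.142857, the bound 11/63 is < 1 and informative.)

P[X ≥ 18] ≤ 11/63 ≈ 0.174603.


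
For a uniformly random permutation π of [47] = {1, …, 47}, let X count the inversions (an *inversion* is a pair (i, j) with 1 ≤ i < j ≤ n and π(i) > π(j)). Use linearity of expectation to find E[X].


Write X = Σ X_I over the C(47, 2) = 1081 pairs i < j, with X_I the indicator of one inversion.
There are 1081 indicators.
For each fixed pair i < j, the values π(i) and π(j) are two distinct elements of {1, …, 47} in uniformly random order; by symmetry P[π(i) > π(j)] = 1/2.
By linearity: E[X] = 1081 · (1/2) = C(47, 2) · (1/2) = 1081/2 = 1081/2 ≈ 540.500.

E[X] = 1081/2 = 540.500.


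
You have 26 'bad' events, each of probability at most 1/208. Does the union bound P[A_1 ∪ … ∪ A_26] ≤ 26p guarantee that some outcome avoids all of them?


Union bound: P[∪_{i=1}^{26} A_i] ≤ Σ_i P[A_i] ≤ 26·p = 26·(1/208) = 1/8.
Numerically: 1/8 ≈ 0.1250000.
Is 1/8 < 1? YES.
Since P[∪ A_i] ≤ 1/8 < 1, the complement has P[∩ A_i^c] ≥ 1 − 1/8 = 7/8 > 0, so some outcome avoids every A_i.

26·p = 1/8 ≈ 0.1250000; existence CERTIFIED by the union bound.


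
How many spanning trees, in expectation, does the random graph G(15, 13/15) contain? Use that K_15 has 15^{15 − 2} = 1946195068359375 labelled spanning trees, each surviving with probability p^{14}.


K_15 has 15^{15 − 2} = 1946195068359375 labelled spanning trees.
For each such spanning tree H, let X_H = 1 if all 14 edges of H are present in G. Then P[X_H = 1] = p^{14} = (13/15)^{14} = 3937376385699289/29192926025390625.
Summing the indicators: E[X] = Σ_H E[X_H] = 1946195068359375 · p^{14} = 1946195068359375 · 3937376385699289/29192926025390625 = 3937376385699289/15.
Numerically: E[X] ≈ 2.62e+14.

E[X] = 1946195068359375 · (13/15)^{14} = 3937376385699289/15 ≈ 2.62e+14.


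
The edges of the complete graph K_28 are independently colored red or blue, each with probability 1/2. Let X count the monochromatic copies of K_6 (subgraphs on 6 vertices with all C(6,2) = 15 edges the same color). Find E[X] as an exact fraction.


Let X = Σ_S X_S over the C(28, 6) = 376740 subsets S of size 6, where X_S = 1 if the K_6 on S is monochromatic.
For a fixed S, the K_6 on S has C(6, 2) = 15 edges. P[all 15 edges red] = (1/2)^15, and likewise for blue, so P[monochromatic] = 2·(1/2)^15 = 2^{1 − 15} = 1/16384.
By linearity of expectation: E[X] = C(28, 6) · 2^{1 − 15} = 376740 · 1/16384 = 94185/4096.
Numerically: E[X] ≈ 22.994.

E[X] = C(28,6)·2^(1−C(6,2)) = 94185/4096 ≈ 22.994.


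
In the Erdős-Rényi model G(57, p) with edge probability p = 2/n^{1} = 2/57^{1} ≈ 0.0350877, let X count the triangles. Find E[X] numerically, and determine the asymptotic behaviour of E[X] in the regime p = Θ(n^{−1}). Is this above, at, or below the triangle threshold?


Number of potential triangles: C(57, 3) = 29260.
Each occurs with probability p³ ≈ (0.0350877)³ ≈ 4.31981770e-05.
By linearity: E[X] = C(57, 3)·p³ ≈ 29260 · 4.31981770e-05 ≈ 1.263979.
Here α = 1, so p = 2/n is exactly at the triangle threshold p ~ 1/n. Asymptotically E[X] → c³/6 = 2³/6 = 4/3 ≈ 1.333333, a bounded constant. In this regime the triangle count is asymptotically Poisson(c³/6).

E[X] ≈ 1.263979; in regime p = Θ(1/n^{1}) E[X] stays bounded (at the triangle threshold p ~ 1/n).


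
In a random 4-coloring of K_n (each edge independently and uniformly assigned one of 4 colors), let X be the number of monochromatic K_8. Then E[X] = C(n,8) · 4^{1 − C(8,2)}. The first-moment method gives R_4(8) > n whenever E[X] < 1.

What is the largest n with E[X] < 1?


We need C(n, 8) · 4^{1 − 28} < 1, i.e. C(n, 8) < 4^{28 − 1} = 18014398509481984.
Check values of n near the boundary:
  n = 406: C(406, 8) = 17082453897995850; 17082453897995850 < 18014398509481984? YES
  n = 407: C(407, 8) = 17424959239309050; 17424959239309050 < 18014398509481984? YES
  n = 408: C(408, 8) = 17773458424095231; 17773458424095231 < 18014398509481984? YES
  n = 409: C(409, 8) = 18128041135797879; 18128041135797879 < 18014398509481984? NO
The largest n with C(n, 8) < 18014398509481984 is n = 408 (where E[X] = 17773458424095231/18014398509481984 ≈ 0.987). Hence R_4(8) > 408, i.e. R_4(8) ≥ 409.

Largest n = 408; hence R_4(8) > 408.


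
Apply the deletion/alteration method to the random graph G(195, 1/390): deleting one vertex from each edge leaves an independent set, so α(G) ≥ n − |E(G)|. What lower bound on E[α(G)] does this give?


E[|E(G)|] = C(195, 2)·p = 18915 · (1/390) = 97/2.
E[α(G)] ≥ n − E[|E(G)|] = 195 − 97/2 = 293/2.
Numerically: ≈ 146.500000.
(This is only a lower bound; the true E[α(G)] may be larger.)

E[α(G)] ≥ 293/2 ≈ 146.500000.


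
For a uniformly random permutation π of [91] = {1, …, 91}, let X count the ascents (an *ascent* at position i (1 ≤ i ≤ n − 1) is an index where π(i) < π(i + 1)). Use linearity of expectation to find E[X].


Write X = Σ X_I over i = 1, …, 90, with X_I the indicator of one ascent.
There are 90 indicators.
For each fixed i, the pair (π(i), π(i+1)) is a uniformly random ordered pair of distinct values from {1, …, 91}; by symmetry P[π(i) < π(i+1)] = 1/2.
By linearity: E[X] = 90 · (1/2) = (91 − 1) · (1/2) = 45 ≈ 45.00000.

E[X] = 45 = 45.00000.


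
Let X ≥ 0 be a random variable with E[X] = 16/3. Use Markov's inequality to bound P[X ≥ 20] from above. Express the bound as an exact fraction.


μ = E[X] = 16/3, a = 20.
Markov: P[X ≥ 20] ≤ μ/a = (16/3)/20 = 4/15.
Numerically: ≈ 0.267.
(Since a = 20 > μ = 5.333, the bound 4/15 is < 1 and informative.)

P[X ≥ 20] ≤ 4/15 ≈ 0.267.


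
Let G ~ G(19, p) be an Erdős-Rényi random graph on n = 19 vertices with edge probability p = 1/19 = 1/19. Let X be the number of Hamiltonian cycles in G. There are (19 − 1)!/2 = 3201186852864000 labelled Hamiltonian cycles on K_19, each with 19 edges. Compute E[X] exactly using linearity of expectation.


K_19 has (19 − 1)!/2 = 3201186852864000 labelled Hamiltonian cycles.
For each such Hamiltonian cycle H, let X_H = 1 if all 19 edges of H are present in G. Then P[X_H = 1] = p^{19} = (1/19)^{19} = 1/1978419655660313589123979.
By linearity of expectation: E[X] = Σ_H E[X_H] = 3201186852864000 · p^{19} = 3201186852864000 · 1/1978419655660313589123979 = 3201186852864000/1978419655660313589123979.
Numerically: E[X] ≈ 1.618e-09.

E[X] = 3201186852864000 · (1/19)^{19} = 3201186852864000/1978419655660313589123979 ≈ 1.618e-09.


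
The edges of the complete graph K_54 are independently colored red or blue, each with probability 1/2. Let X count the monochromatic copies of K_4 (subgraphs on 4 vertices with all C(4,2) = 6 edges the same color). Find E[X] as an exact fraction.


Let X = Σ_S X_S over the C(54, 4) = 316251 subsets S of size 4, where X_S = 1 if the K_4 on S is monochromatic.
For a fixed S, the K_4 on S has C(4, 2) = 6 edges. P[all 6 edges red] = (1/2)^6, and likewise for blue, so P[monochromatic] = 2·(1/2)^6 = 2^{1 − 6} = 1/32.
Summing: E[X] = C(54, 4) · 2^{1 − 6} = 316251 · 1/32 = 316251/32.
Numerically: E[X] ≈ 9882.843750.

E[X] = C(54,4)·2^(1−C(4,2)) = 316251/32 ≈ 9882.843750.


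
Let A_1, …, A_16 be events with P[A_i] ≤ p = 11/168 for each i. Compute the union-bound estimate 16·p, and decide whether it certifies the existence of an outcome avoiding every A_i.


Union bound: P[∪_{i=1}^{16} A_i] ≤ Σ_i P[A_i] ≤ 16·p = 16·(11/168) = 22/21.
Numerically: 22/21 ≈ 1.048.
Is 22/21 < 1? NO.
Since the bound 22/21 is ≥ 1, the union bound is uninformative here; it does NOT by itself certify existence.

16·p = 22/21 ≈ 1.048; existence NOT certified by the union bound.


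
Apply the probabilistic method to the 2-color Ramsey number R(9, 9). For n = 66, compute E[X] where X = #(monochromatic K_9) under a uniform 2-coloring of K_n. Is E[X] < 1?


E[X] = C(66, 9) · 2^{1 − 36} = 37014131440 · 2^{−35} = 37014131440/34359738368.
As a reduced fraction: E[X] = 2313383215/2147483648 ≈ 1.0773.
Is E[X] < 1? NO.
Since E[X] ≥ 1, the first-moment bound is inconclusive at n = 66; it does NOT by itself certify R(9, 9) > 66.

E[X] = 2313383215/2147483648 ≈ 1.0773; E[X] ≥ 1; first-moment method inconclusive here.


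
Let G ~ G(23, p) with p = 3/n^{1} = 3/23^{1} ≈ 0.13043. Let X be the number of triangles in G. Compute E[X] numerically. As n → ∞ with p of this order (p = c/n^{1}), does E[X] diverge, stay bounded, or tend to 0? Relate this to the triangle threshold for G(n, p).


Number of potential triangles: C(23, 3) = 1771.
Each occurs with probability p³ ≈ (0.13043)³ ≈ 2.2191173e-03.
By linearity: E[X] = C(23, 3)·p³ ≈ 1771 · 2.2191173e-03 ≈ 3.93006.
Here α = 1, so p = 3/n is exactly at the triangle threshold p ~ 1/n. Asymptotically E[X] → c³/6 = 3³/6 = 9/2 ≈ 4.50000, a bounded constant. In this regime the triangle count is asymptotically Poisson(c³/6).

E[X] ≈ 3.93006; in regime p = Θ(1/n^{1}) E[X] stays bounded (at the triangle threshold p ~ 1/n).


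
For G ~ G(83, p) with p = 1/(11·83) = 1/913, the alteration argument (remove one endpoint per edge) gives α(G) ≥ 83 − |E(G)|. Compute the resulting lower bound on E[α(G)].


E[|E(G)|] = C(83, 2)·p = 3403 · (1/913) = 41/11.
E[α(G)] ≥ n − E[|E(G)|] = 83 − 41/11 = 872/11.
Numerically: ≈ 79.27273.
(This is only a lower bound; the true E[α(G)] may be larger.)

E[α(G)] ≥ 872/11 ≈ 79.27273.


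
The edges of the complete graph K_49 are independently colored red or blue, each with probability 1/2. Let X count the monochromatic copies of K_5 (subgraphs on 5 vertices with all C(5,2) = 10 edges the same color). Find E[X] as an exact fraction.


Let X = Σ_S X_S over the C(49, 5) = 1906884 subsets S of size 5, where X_S = 1 if the K_5 on S is monochromatic.
For a fixed S, the K_5 on S has C(5, 2) = 10 edges. P[all 10 edges red] = (1/2)^10, and likewise for blue, so P[monochromatic] = 2·(1/2)^10 = 2^{1 − 10} = 1/512.
By linearity: E[X] = C(49, 5) · 2^{1 − 10} = 1906884 · 1/512 = 476721/128.
Numerically: E[X] ≈ 3724.383.

E[X] = C(49,5)·2^(1−C(5,2)) = 476721/128 ≈ 3724.383.


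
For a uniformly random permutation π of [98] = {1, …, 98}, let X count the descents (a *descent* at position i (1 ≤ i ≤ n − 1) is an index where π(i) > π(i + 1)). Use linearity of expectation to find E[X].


Write X = Σ X_I over i = 1, …, 97, with X_I the indicator of one descent.
There are 97 indicators.
For each fixed i, the pair (π(i), π(i+1)) is a uniformly random ordered pair of distinct values from {1, …, 98}; by symmetry P[π(i) > π(i+1)] = 1/2.
By linearity: E[X] = 97 · (1/2) = (98 − 1) · (1/2) = 97/2 ≈ 48.500.

E[X] = 97/2 = 48.500.


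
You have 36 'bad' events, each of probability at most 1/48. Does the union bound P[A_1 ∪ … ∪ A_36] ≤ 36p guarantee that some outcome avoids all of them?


Union bound: P[∪_{i=1}^{36} A_i] ≤ Σ_i P[A_i] ≤ 36·p = 36·(1/48) = 3/4.
Numerically: 3/4 ≈ 0.75000.
Is 3/4 < 1? YES.
Since P[∪ A_i] ≤ 3/4 < 1, the complement has P[∩ A_i^c] ≥ 1 − 3/4 = 1/4 > 0, so some outcome avoids every A_i.

36·p = 3/4 ≈ 0.75000; existence CERTIFIED by the union bound.


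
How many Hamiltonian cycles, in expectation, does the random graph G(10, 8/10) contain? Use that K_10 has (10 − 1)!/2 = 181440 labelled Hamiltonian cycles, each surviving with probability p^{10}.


K_10 has (10 − 1)!/2 = 181440 labelled Hamiltonian cycles.
For each such Hamiltonian cycle H, let X_H = 1 if all 10 edges of H are present in G. Then P[X_H = 1] = p^{10} = (4/5)^{10} = 1048576/9765625.
Summing the indicators: E[X] = Σ_H E[X_H] = 181440 · p^{10} = 181440 · 1048576/9765625 = 38050725888/1953125.
Numerically: E[X] ≈ 1.95e+04.

E[X] = 181440 · (4/5)^{10} = 38050725888/1953125 ≈ 1.95e+04.


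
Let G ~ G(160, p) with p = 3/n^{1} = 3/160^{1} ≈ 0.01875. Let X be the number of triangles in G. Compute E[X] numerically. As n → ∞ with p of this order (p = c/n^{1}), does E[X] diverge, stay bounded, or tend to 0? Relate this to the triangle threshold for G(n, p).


Number of potential triangles: C(160, 3) = 669920.
Each occurs with probability p³ ≈ (0.01875)³ ≈ 6.591797e-06.
By linearity: E[X] = C(160, 3)·p³ ≈ 669920 · 6.591797e-06 ≈ 4.4160.
Here α = 1, so p = 3/n is exactly at the triangle threshold p ~ 1/n. Asymptotically E[X] → c³/6 = 3³/6 = 9/2 ≈ 4.5000, a bounded constant. In this regime the triangle count is asymptotically Poisson(c³/6).

E[X] ≈ 4.4160; in regime p = Θ(1/n^{1}) E[X] stays bounded (at the triangle threshold p ~ 1/n).


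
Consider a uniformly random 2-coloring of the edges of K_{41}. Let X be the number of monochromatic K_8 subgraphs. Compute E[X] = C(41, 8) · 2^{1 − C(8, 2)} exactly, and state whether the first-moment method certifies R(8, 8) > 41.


E[X] = C(41, 8) · 2^{1 − 28} = 95548245 · 2^{−27} = 95548245/134217728.
As a reduced fraction: E[X] = 95548245/134217728 ≈ 0.7119.
Is E[X] < 1? YES.
Since E[X] < 1, there exists a 2-coloring of K_{41} with no monochromatic K_8; hence R(8, 8) > 41.

E[X] = 95548245/134217728 ≈ 0.7119; E[X] < 1, so R(8, 8) > 41.


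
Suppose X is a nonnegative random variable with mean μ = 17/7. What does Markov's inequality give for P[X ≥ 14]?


μ = E[X] = 17/7, a = 14.
Markov: P[X ≥ 14] ≤ μ/a = (17/7)/14 = 17/98.
Numerically: ≈ 0.1735.
(Since a = 14 > μ = 2.4286, the bound 17/98 is < 1 and informative.)

P[X ≥ 14] ≤ 17/98 ≈ 0.1735.


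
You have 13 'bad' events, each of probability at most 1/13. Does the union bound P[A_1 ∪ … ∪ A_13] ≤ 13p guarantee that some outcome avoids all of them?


Union bound: P[∪_{i=1}^{13} A_i] ≤ Σ_i P[A_i] ≤ 13·p = 13·(1/13) = 1.
Numerically: 1 ≈ 1.000.
Is 1 < 1? NO.
Since the bound 1 is ≥ 1, the union bound is uninformative here; it does NOT by itself certify existence.

13·p = 1 ≈ 1.000; existence NOT certified by the union bound.


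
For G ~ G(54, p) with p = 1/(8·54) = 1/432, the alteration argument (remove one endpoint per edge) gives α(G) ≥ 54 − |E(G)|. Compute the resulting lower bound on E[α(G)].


E[|E(G)|] = C(54, 2)·p = 1431 · (1/432) = 53/16.
E[α(G)] ≥ n − E[|E(G)|] = 54 − 53/16 = 811/16.
Numerically: ≈ 50.68750.
(This is only a lower bound; the true E[α(G)] may be larger.)

E[α(G)] ≥ 811/16 ≈ 50.68750.


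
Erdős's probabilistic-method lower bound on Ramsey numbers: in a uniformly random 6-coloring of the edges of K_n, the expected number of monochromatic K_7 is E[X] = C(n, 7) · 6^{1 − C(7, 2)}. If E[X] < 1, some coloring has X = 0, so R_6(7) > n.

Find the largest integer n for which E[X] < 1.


We need C(n, 7) · 6^{1 − 21} < 1, i.e. C(n, 7) < 6^{21 − 1} = 3656158440062976.
Check values of n near the boundary:
  n = 562: C(562, 7) = 3384017972944752; 3384017972944752 < 3656158440062976? YES
  n = 563: C(563, 7) = 3426622515769596; 3426622515769596 < 3656158440062976? YES
  n = 564: C(564, 7) = 3469685994423792; 3469685994423792 < 3656158440062976? YES
  n = 565: C(565, 7) = 3513212521235560; 3513212521235560 < 3656158440062976? YES
  n = 566: C(566, 7) = 3557206237959440; 3557206237959440 < 3656158440062976? YES
  n = 567: C(567, 7) = 3601671315933933; 3601671315933933 < 3656158440062976? YES
  n = 568: C(568, 7) = 3646611956239704; 3646611956239704 < 3656158440062976? YES
  n = 569: C(569, 7) = 3692032389858348; 3692032389858348 < 3656158440062976? NO
The largest n with C(n, 7) < 3656158440062976 is n = 568 (where E[X] = 16882462760369/16926659444736 ≈ 0.9973889). Hence R_6(7) > 568, i.e. R_6(7) ≥ 569.

Largest n = 568; hence R_6(7) > 568.


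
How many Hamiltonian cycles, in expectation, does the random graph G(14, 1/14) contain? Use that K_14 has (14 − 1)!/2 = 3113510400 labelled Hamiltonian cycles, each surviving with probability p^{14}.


K_14 has (14 − 1)!/2 = 3113510400 labelled Hamiltonian cycles.
For each such Hamiltonian cycle H, let X_H = 1 if all 14 edges of H are present in G. Then P[X_H = 1] = p^{14} = (1/14)^{14} = 1/11112006825558016.
Summing the indicators: E[X] = Σ_H E[X_H] = 3113510400 · p^{14} = 3113510400 · 1/11112006825558016 = 868725/3100448333024.
Numerically: E[X] ≈ 2.8e-07.

E[X] = 3113510400 · (1/14)^{14} = 868725/3100448333024 ≈ 2.8e-07.


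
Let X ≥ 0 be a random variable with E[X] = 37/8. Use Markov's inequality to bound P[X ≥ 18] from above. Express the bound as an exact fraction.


μ = E[X] = 37/8, a = 18.
Markov: P[X ≥ 18] ≤ μ/a = (37/8)/18 = 37/144.
Numerically: ≈ 0.257.
(Since a = 18 > μ = 4.625, the bound 37/144 is < 1 and informative.)

P[X ≥ 18] ≤ 37/144 ≈ 0.257.


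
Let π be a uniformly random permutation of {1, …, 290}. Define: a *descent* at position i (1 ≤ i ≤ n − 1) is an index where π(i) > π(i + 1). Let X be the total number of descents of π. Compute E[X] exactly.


Write X = Σ X_I over i = 1, …, 289, with X_I the indicator of one descent.
There are 289 indicators.
For each fixed i, the pair (π(i), π(i+1)) is a uniformly random ordered pair of distinct values from {1, …, 290}; by symmetry P[π(i) > π(i+1)] = 1/2.
By linearity: E[X] = 289 · (1/2) = (290 − 1) · (1/2) = 289/2 ≈ 144.50000.

E[X] = 289/2 = 144.50000.


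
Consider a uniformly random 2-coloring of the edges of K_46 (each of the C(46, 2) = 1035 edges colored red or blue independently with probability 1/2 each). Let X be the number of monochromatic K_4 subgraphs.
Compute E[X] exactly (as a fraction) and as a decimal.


Let X = Σ_S X_S over the C(46, 4) = 163185 subsets S of size 4, where X_S = 1 if the K_4 on S is monochromatic.
For a fixed S, the K_4 on S has C(4, 2) = 6 edges. P[all 6 edges red] = (1/2)^6, and likewise for blue, so P[monochromatic] = 2·(1/2)^6 = 2^{1 − 6} = 1/32.
By linearity of expectation: E[X] = C(46, 4) · 2^{1 − 6} = 163185 · 1/32 = 163185/32.
Numerically: E[X] ≈ 5099.531250.

E[X] = C(46,4)·2^(1−C(4,2)) = 163185/32 ≈ 5099.531250.


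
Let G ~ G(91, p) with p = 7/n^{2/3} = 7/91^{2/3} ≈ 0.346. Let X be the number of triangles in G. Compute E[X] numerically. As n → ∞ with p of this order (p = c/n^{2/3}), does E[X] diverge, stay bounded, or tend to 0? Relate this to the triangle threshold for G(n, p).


Number of potential triangles: C(91, 3) = 121485.
Each occurs with probability p³ ≈ (0.346)³ ≈ 4.142012e-02.
By linearity: E[X] = C(91, 3)·p³ ≈ 121485 · 4.142012e-02 ≈ 5031.9231.
Since α = 2/3 < 1, p = c/n^{2/3} ≫ 1/n is above the triangle threshold p ~ 1/n. Asymptotically E[X] ~ (c³/6)·n^{3(1−α)} = (7³/6)·n^{1} → ∞; triangles are abundant w.h.p.

E[X] ≈ 5031.9231; in regime p = Θ(1/n^{2/3}) E[X] diverges (above the triangle threshold p ~ 1/n).


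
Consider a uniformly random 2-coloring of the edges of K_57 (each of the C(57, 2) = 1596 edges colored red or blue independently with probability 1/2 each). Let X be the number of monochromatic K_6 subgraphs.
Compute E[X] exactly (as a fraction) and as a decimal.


Let X = Σ_S X_S over the C(57, 6) = 36288252 subsets S of size 6, where X_S = 1 if the K_6 on S is monochromatic.
For a fixed S, the K_6 on S has C(6, 2) = 15 edges. P[all 15 edges red] = (1/2)^15, and likewise for blue, so P[monochromatic] = 2·(1/2)^15 = 2^{1 − 15} = 1/16384.
By linearity: E[X] = C(57, 6) · 2^{1 − 15} = 36288252 · 1/16384 = 9072063/4096.
Numerically: E[X] ≈ 2214.859.

E[X] = C(57,6)·2^(1−C(6,2)) = 9072063/4096 ≈ 2214.859.


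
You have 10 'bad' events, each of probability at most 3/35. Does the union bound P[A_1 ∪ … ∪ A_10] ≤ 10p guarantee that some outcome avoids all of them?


Union bound: P[∪_{i=1}^{10} A_i] ≤ Σ_i P[A_i] ≤ 10·p = 10·(3/35) = 6/7.
Numerically: 6/7 ≈ 0.8571429.
Is 6/7 < 1? YES.
Since P[∪ A_i] ≤ 6/7 < 1, the complement has P[∩ A_i^c] ≥ 1 − 6/7 = 1/7 > 0, so some outcome avoids every A_i.

10·p = 6/7 ≈ 0.8571429; existence CERTIFIED by the union bound.


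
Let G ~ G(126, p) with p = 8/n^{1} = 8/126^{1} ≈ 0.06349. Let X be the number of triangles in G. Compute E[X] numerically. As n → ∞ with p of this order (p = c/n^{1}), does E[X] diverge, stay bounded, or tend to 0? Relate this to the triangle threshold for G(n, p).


Number of potential triangles: C(126, 3) = 325500.
Each occurs with probability p³ ≈ (0.06349)³ ≈ 2.559519e-04.
By linearity: E[X] = C(126, 3)·p³ ≈ 325500 · 2.559519e-04 ≈ 83.3123.
Here α = 1, so p = 8/n is exactly at the triangle threshold p ~ 1/n. Asymptotically E[X] → c³/6 = 8³/6 = 256/3 ≈ 85.3333, a bounded constant. In this regime the triangle count is asymptotically Poisson(c³/6).

E[X] ≈ 83.3123; in regime p = Θ(1/n^{1}) E[X] stays bounded (at the triangle threshold p ~ 1/n).


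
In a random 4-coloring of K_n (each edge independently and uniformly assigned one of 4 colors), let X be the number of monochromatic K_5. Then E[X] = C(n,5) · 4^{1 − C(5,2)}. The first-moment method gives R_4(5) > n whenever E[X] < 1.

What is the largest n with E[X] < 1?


We need C(n, 5) · 4^{1 − 10} < 1, i.e. C(n, 5) < 4^{10 − 1} = 262144.
Check values of n near the boundary:
  n = 31: C(31, 5) = 169911; 169911 < 262144? YES
  n = 32: C(32, 5) = 201376; 201376 < 262144? YES
  n = 33: C(33, 5) = 237336; 237336 < 262144? YES
  n = 34: C(34, 5) = 278256; 278256 < 262144? NO
  n = 35: C(35, 5) = 324632; 324632 < 262144? NO
  n = 36: C(36, 5) = 376992; 376992 < 262144? NO
The largest n with C(n, 5) < 262144 is n = 33 (where E[X] = 29667/32768 ≈ 0.905). Hence R_4(5) > 33, i.e. R_4(5) ≥ 34.

Largest n = 33; hence R_4(5) > 33.


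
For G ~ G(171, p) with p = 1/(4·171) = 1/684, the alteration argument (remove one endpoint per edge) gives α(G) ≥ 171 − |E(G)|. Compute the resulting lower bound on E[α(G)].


E[|E(G)|] = C(171, 2)·p = 14535 · (1/684) = 85/4.
E[α(G)] ≥ n − E[|E(G)|] = 171 − 85/4 = 599/4.
Numerically: ≈ 149.75000.
(This is only a lower bound; the true E[α(G)] may be larger.)

E[α(G)] ≥ 599/4 ≈ 149.75000.


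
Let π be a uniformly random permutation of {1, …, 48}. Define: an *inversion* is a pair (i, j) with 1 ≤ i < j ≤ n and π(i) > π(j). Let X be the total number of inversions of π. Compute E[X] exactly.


Write X = Σ X_I over the C(48, 2) = 1128 pairs i < j, with X_I the indicator of one inversion.
There are 1128 indicators.
For each fixed pair i < j, the values π(i) and π(j) are two distinct elements of {1, …, 48} in uniformly random order; by symmetry P[π(i) > π(j)] = 1/2.
By linearity: E[X] = 1128 · (1/2) = C(48, 2) · (1/2) = 1128/2 = 564 ≈ 564.0000.

E[X] = 564 = 564.0000.


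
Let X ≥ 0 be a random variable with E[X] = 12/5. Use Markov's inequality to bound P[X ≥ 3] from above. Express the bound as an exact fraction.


μ = E[X] = 12/5, a = 3.
Markov: P[X ≥ 3] ≤ μ/a = (12/5)/3 = 4/5.
Numerically: ≈ 0.800.
(Since a = 3 > μ = 2.400, the bound 4/5 is < 1 and informative.)

P[X ≥ 3] ≤ 4/5 ≈ 0.800.


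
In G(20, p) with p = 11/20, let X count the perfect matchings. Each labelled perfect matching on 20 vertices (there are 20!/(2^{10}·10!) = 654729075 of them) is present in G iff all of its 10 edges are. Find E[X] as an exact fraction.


K_20 has 20!/(2^{10}·10!) = 654729075 labelled perfect matchings.
For each such perfect matching H, let X_H = 1 if all 10 edges of H are present in G. Then P[X_H = 1] = p^{10} = (11/20)^{10} = 25937424601/10240000000000.
By linearity of expectation: E[X] = Σ_H E[X_H] = 654729075 · p^{10} = 654729075 · 25937424601/10240000000000 = 679279440675798963/409600000000.
Numerically: E[X] ≈ 1.658e+06.

E[X] = 654729075 · (11/20)^{10} = 679279440675798963/409600000000 ≈ 1.658e+06.
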